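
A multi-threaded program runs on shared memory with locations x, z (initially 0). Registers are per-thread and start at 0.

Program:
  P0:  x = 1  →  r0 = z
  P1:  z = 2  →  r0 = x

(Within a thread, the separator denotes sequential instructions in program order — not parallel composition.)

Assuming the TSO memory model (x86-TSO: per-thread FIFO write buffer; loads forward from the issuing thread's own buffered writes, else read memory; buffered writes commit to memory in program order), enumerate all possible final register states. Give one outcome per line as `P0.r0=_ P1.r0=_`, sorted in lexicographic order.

P0.r0=0 P1.r0=0
P0.r0=0 P1.r0=1
P0.r0=2 P1.r0=0
P0.r0=2 P1.r0=1

outcome vector order: (P0.r0,P1.r0)
|TSO outcomes| = 4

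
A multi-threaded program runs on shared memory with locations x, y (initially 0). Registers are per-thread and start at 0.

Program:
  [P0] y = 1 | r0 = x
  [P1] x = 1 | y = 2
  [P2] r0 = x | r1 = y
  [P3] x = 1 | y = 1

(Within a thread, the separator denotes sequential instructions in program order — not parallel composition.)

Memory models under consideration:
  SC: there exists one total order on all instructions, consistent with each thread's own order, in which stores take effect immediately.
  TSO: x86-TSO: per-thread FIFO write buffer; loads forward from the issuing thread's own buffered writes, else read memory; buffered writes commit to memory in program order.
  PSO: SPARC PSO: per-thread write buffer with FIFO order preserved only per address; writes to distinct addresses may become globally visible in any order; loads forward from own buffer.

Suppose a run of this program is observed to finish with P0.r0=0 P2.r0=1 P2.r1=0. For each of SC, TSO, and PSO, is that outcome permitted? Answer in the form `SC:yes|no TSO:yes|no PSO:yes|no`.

SC:no TSO:yes PSO:yes

outcome vector order: (P0.r0,P2.r0,P2.r1)
SC (11): 000; 001; 002; 011; 012; 100; 101; 102; 110; 111; 112
TSO (12): 000; 001; 002; 010; 011; 012; 100; 101; 102; 110; 111; 112
PSO (12): 000; 001; 002; 010; 011; 012; 100; 101; 102; 110; 111; 112
target 010 ∈ {TSO,PSO}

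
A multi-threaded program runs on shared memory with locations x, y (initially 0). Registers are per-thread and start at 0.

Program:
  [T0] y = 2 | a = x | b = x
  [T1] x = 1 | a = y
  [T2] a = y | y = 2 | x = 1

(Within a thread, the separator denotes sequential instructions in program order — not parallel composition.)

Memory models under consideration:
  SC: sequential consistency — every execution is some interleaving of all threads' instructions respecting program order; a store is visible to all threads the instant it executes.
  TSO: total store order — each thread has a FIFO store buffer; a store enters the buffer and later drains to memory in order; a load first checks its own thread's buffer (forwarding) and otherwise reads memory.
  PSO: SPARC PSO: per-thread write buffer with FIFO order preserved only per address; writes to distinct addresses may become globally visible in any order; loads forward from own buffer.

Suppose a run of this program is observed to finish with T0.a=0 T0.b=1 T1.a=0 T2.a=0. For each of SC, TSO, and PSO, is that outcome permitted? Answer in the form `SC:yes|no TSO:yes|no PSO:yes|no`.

SC:no TSO:yes PSO:yes

outcome vector order: (T0.a,T0.b,T1.a,T2.a)
[SC] allowed = {<0 0 2 0>, <0 0 2 2>, <0 1 2 0>, <0 1 2 2>, <1 1 0 0>, <1 1 0 2>, <1 1 2 0>, <1 1 2 2>}
[TSO] allowed = {<0 0 0 0>, <0 0 0 2>, <0 0 2 0>, <0 0 2 2>, <0 1 0 0>, <0 1 0 2>, <0 1 2 0>, <0 1 2 2>, <1 1 0 0>, <1 1 0 2>, <1 1 2 0>, <1 1 2 2>}
[PSO] allowed = {<0 0 0 0>, <0 0 0 2>, <0 0 2 0>, <0 0 2 2>, <0 1 0 0>, <0 1 0 2>, <0 1 2 0>, <0 1 2 2>, <1 1 0 0>, <1 1 0 2>, <1 1 2 0>, <1 1 2 2>}
target <0 1 0 0> ∈ {TSO,PSO}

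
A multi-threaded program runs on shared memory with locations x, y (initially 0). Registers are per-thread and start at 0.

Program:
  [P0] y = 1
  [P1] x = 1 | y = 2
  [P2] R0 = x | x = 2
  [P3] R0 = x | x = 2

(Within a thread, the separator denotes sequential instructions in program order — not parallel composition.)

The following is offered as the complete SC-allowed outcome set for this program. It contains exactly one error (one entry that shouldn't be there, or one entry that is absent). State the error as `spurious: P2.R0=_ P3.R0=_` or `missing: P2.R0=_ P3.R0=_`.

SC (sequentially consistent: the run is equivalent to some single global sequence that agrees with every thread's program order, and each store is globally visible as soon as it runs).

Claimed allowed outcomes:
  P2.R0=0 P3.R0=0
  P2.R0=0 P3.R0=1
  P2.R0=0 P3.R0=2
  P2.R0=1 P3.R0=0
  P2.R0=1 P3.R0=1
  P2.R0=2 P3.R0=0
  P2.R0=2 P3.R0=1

missing: P2.R0=1 P3.R0=2

outcome vector order: (P2.R0,P3.R0)
under SC → 00, 01, 02, 10, 11, 12, 20, 21
SC∖claimed = {12}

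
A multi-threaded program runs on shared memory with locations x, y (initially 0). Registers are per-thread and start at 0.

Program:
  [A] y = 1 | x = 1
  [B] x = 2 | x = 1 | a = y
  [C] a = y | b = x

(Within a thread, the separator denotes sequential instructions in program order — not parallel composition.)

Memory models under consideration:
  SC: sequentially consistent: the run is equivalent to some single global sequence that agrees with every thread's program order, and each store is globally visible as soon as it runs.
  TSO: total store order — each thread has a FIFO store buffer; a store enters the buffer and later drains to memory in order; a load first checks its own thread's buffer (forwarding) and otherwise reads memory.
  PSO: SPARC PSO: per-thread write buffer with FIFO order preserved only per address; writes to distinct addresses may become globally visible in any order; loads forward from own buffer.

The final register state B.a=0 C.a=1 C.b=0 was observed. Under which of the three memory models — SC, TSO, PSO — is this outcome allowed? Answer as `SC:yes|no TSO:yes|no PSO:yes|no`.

SC:no TSO:yes PSO:yes

outcome vector order: (B.a,C.a,C.b)
[SC] allowed = {0/0/0 0/0/1 0/0/2 0/1/1 1/0/0 1/0/1 1/0/2 1/1/0 1/1/1 1/1/2}
[TSO] allowed = {0/0/0 0/0/1 0/0/2 0/1/0 0/1/1 0/1/2 1/0/0 1/0/1 1/0/2 1/1/0 1/1/1 1/1/2}
[PSO] allowed = {0/0/0 0/0/1 0/0/2 0/1/0 0/1/1 0/1/2 1/0/0 1/0/1 1/0/2 1/1/0 1/1/1 1/1/2}
target 0/1/0 ∈ {TSO,PSO}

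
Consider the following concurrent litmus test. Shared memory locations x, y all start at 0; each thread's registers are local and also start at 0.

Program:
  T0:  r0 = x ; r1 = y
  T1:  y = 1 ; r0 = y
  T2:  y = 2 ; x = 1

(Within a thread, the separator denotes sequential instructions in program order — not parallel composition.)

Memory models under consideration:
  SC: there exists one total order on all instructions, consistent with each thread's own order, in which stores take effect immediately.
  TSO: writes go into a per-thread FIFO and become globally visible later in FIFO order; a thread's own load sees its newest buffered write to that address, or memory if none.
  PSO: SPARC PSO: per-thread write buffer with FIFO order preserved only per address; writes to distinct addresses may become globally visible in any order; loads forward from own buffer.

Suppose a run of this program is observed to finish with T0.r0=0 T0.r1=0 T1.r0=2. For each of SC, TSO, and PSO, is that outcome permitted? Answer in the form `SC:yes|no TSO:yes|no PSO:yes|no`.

SC:yes TSO:yes PSO:yes

outcome vector order: (T0.r0,T0.r1,T1.r0)
[SC] allowed = {<0 0 1>; <0 0 2>; <0 1 1>; <0 1 2>; <0 2 1>; <0 2 2>; <1 1 1>; <1 2 1>; <1 2 2>}
[TSO] allowed = {<0 0 1>; <0 0 2>; <0 1 1>; <0 1 2>; <0 2 1>; <0 2 2>; <1 1 1>; <1 2 1>; <1 2 2>}
[PSO] allowed = {<0 0 1>; <0 0 2>; <0 1 1>; <0 1 2>; <0 2 1>; <0 2 2>; <1 0 1>; <1 0 2>; <1 1 1>; <1 1 2>; <1 2 1>; <1 2 2>}
target <0 0 2> ∈ {SC,TSO,PSO}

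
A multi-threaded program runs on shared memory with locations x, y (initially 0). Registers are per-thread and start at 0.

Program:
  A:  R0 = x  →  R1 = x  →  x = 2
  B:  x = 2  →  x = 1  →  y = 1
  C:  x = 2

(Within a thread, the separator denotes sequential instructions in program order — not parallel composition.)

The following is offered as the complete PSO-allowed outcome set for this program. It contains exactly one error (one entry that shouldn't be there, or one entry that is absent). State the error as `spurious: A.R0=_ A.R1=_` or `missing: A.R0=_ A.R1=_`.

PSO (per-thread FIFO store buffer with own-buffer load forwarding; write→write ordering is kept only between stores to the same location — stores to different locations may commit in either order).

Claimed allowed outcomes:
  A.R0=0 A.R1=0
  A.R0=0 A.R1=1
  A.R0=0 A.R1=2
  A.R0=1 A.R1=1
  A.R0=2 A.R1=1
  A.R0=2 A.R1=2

missing: A.R0=1 A.R1=2

outcome vector order: (A.R0,A.R1)
under PSO → 0/0 0/1 0/2 1/1 1/2 2/1 2/2
PSO∖claimed = {1/2}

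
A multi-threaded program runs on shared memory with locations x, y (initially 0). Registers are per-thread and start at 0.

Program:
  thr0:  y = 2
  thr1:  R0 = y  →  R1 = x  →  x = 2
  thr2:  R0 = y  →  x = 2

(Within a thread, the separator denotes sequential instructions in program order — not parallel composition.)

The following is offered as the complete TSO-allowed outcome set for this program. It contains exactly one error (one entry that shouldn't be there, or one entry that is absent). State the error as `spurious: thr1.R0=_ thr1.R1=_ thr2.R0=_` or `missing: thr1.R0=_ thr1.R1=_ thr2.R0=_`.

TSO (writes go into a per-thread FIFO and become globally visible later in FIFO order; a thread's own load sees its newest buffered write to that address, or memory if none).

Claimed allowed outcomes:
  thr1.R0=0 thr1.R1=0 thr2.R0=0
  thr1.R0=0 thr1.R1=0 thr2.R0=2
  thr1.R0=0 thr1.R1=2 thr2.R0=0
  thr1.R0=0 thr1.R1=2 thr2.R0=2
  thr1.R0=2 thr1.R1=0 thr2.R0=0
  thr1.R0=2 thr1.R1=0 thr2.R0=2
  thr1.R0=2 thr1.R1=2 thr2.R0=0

missing: thr1.R0=2 thr1.R1=2 thr2.R0=2

outcome vector order: (thr1.R0,thr1.R1,thr2.R0)
TSO: 8 outcomes — {(0,0,0); (0,0,2); (0,2,0); (0,2,2); (2,0,0); (2,0,2); (2,2,0); (2,2,2)}
TSO∖claimed = {(2,2,2)}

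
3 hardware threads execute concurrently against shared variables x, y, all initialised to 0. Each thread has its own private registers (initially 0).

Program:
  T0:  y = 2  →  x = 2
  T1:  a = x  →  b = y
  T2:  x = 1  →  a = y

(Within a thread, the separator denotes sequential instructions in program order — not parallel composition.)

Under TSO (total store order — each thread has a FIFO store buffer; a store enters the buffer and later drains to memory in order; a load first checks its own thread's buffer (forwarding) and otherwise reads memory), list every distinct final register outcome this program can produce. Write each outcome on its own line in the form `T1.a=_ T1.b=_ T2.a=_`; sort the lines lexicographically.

outcome vector order: (T1.a,T1.b,T2.a)
|TSO outcomes| = 10

T1.a=0 T1.b=0 T2.a=0
T1.a=0 T1.b=0 T2.a=2
T1.a=0 T1.b=2 T2.a=0
T1.a=0 T1.b=2 T2.a=2
T1.a=1 T1.b=0 T2.a=0
T1.a=1 T1.b=0 T2.a=2
T1.a=1 T1.b=2 T2.a=0
T1.a=1 T1.b=2 T2.a=2
T1.a=2 T1.b=2 T2.a=0
T1.a=2 T1.b=2 T2.a=2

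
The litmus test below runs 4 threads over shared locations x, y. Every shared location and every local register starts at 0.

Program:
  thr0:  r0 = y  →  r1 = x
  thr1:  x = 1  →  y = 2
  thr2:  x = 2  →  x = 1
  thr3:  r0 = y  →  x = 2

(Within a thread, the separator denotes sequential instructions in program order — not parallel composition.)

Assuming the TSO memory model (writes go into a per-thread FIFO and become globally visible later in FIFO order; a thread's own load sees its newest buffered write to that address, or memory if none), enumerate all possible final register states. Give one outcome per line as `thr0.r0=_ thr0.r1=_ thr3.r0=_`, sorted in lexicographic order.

thr0.r0=0 thr0.r1=0 thr3.r0=0
thr0.r0=0 thr0.r1=0 thr3.r0=2
thr0.r0=0 thr0.r1=1 thr3.r0=0
thr0.r0=0 thr0.r1=1 thr3.r0=2
thr0.r0=0 thr0.r1=2 thr3.r0=0
thr0.r0=0 thr0.r1=2 thr3.r0=2
thr0.r0=2 thr0.r1=1 thr3.r0=0
thr0.r0=2 thr0.r1=1 thr3.r0=2
thr0.r0=2 thr0.r1=2 thr3.r0=0
thr0.r0=2 thr0.r1=2 thr3.r0=2

outcome vector order: (thr0.r0,thr0.r1,thr3.r0)
|TSO outcomes| = 10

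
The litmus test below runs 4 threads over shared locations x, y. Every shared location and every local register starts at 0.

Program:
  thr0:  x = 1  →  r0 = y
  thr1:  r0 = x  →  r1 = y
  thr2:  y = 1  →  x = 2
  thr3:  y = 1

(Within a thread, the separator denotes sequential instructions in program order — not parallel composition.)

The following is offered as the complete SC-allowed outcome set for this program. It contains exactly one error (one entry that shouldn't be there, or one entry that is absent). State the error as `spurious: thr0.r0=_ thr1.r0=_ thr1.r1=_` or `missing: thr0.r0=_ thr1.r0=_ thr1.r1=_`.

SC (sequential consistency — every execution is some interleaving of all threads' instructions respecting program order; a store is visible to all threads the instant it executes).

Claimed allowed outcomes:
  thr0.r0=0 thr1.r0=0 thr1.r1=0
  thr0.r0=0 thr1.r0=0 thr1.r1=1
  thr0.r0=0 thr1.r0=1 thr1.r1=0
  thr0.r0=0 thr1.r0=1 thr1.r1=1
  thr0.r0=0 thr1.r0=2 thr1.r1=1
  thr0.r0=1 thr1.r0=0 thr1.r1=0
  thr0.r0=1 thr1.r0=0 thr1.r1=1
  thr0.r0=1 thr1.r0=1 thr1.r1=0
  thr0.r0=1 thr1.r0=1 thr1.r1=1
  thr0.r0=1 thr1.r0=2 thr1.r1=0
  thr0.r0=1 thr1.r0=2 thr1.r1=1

spurious: thr0.r0=1 thr1.r0=2 thr1.r1=0

outcome vector order: (thr0.r0,thr1.r0,thr1.r1)
SC (10): 000 001 010 011 021 100 101 110 111 121
claimed∖SC = {120}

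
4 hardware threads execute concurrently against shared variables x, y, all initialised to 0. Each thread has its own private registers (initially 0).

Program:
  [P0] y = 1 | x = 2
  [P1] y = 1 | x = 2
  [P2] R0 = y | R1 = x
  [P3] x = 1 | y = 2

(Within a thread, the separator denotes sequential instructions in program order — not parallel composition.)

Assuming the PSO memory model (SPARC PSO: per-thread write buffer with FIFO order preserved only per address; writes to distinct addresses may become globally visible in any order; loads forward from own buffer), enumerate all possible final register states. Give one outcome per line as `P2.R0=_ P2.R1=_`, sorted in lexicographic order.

outcome vector order: (P2.R0,P2.R1)
|PSO outcomes| = 9

P2.R0=0 P2.R1=0
P2.R0=0 P2.R1=1
P2.R0=0 P2.R1=2
P2.R0=1 P2.R1=0
P2.R0=1 P2.R1=1
P2.R0=1 P2.R1=2
P2.R0=2 P2.R1=0
P2.R0=2 P2.R1=1
P2.R0=2 P2.R1=2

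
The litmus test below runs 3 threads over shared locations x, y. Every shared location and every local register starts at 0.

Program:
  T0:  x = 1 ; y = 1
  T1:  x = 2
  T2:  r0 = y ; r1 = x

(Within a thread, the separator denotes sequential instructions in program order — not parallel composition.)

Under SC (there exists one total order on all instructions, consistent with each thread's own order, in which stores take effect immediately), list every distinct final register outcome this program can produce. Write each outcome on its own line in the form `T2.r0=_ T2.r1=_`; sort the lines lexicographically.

outcome vector order: (T2.r0,T2.r1)
|SC outcomes| = 5

T2.r0=0 T2.r1=0
T2.r0=0 T2.r1=1
T2.r0=0 T2.r1=2
T2.r0=1 T2.r1=1
T2.r0=1 T2.r1=2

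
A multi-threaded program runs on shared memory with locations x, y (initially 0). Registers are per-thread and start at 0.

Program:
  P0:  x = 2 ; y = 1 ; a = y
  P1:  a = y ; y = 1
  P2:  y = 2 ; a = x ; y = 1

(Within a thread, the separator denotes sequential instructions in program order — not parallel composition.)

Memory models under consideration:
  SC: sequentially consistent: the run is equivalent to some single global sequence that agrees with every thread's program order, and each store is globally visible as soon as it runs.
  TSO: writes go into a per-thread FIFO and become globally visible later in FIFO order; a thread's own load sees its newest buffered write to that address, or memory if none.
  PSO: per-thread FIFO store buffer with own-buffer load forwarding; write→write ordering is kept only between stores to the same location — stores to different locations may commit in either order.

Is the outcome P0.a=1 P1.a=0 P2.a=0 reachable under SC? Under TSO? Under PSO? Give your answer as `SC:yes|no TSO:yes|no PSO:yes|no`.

SC:yes TSO:yes PSO:yes

outcome vector order: (P0.a,P1.a,P2.a)
under SC → 100 102 110 112 120 122 202 212 222
under TSO → 100 102 110 112 120 122 200 202 210 212 220 222
under PSO → 100 102 110 112 120 122 200 202 210 212 220 222
target 100 ∈ {SC,TSO,PSO}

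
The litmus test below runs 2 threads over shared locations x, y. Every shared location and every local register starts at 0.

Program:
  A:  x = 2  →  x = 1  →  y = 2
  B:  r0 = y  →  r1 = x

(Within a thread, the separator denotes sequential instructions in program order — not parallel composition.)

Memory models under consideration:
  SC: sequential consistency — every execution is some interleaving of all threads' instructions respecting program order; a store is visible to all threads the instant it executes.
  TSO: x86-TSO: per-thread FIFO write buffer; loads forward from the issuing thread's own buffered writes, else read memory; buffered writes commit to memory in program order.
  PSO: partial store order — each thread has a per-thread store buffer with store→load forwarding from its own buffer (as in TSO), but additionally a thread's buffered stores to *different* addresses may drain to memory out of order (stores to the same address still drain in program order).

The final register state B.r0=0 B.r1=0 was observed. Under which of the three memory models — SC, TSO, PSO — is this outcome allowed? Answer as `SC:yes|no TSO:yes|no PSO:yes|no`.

SC:yes TSO:yes PSO:yes

outcome vector order: (B.r0,B.r1)
under SC → 0/0, 0/1, 0/2, 2/1
under TSO → 0/0, 0/1, 0/2, 2/1
under PSO → 0/0, 0/1, 0/2, 2/0, 2/1, 2/2
target 0/0 ∈ {SC,TSO,PSO}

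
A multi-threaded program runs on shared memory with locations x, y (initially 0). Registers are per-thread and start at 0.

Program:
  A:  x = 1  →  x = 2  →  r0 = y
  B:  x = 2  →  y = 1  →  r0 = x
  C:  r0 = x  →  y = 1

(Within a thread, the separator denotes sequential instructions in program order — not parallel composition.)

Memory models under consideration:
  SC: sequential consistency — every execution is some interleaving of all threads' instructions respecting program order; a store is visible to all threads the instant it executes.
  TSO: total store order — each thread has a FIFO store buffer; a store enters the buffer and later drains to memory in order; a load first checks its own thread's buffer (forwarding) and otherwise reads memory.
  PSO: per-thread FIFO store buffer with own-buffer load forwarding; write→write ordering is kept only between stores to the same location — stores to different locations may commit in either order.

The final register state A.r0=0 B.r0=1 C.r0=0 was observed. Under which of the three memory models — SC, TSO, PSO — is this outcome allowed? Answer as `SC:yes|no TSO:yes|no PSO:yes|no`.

SC:no TSO:yes PSO:yes

outcome vector order: (A.r0,B.r0,C.r0)
SC (9): <0 2 0> <0 2 1> <0 2 2> <1 1 0> <1 1 1> <1 1 2> <1 2 0> <1 2 1> <1 2 2>
TSO (12): <0 1 0> <0 1 1> <0 1 2> <0 2 0> <0 2 1> <0 2 2> <1 1 0> <1 1 1> <1 1 2> <1 2 0> <1 2 1> <1 2 2>
PSO (12): <0 1 0> <0 1 1> <0 1 2> <0 2 0> <0 2 1> <0 2 2> <1 1 0> <1 1 1> <1 1 2> <1 2 0> <1 2 1> <1 2 2>
target <0 1 0> ∈ {TSO,PSO}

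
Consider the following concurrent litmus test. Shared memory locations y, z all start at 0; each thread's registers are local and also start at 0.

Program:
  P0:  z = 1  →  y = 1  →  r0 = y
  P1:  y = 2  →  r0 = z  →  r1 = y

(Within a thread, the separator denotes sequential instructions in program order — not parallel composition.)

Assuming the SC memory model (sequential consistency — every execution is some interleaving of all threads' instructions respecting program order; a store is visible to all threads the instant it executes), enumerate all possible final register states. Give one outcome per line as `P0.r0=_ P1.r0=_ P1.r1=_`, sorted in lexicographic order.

P0.r0=1 P1.r0=0 P1.r1=1
P0.r0=1 P1.r0=0 P1.r1=2
P0.r0=1 P1.r0=1 P1.r1=1
P0.r0=1 P1.r0=1 P1.r1=2
P0.r0=2 P1.r0=1 P1.r1=2

outcome vector order: (P0.r0,P1.r0,P1.r1)
|SC outcomes| = 5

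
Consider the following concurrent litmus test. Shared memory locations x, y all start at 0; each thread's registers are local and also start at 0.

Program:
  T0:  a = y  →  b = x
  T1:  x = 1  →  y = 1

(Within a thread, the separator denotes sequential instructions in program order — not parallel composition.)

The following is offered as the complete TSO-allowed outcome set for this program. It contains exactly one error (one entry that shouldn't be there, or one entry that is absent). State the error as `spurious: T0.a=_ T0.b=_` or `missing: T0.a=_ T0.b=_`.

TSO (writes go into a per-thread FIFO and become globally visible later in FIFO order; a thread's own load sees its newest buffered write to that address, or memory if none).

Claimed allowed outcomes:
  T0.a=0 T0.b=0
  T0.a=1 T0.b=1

outcome vector order: (T0.a,T0.b)
TSO (3): <0 0> <0 1> <1 1>
TSO∖claimed = {<0 1>}

missing: T0.a=0 T0.b=1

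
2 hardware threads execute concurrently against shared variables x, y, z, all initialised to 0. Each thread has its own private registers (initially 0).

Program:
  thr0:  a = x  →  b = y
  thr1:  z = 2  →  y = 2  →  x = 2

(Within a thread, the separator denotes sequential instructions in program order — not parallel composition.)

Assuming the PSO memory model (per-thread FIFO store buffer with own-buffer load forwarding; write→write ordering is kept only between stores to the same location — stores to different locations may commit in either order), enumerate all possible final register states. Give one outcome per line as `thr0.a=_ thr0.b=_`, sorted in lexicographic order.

outcome vector order: (thr0.a,thr0.b)
|PSO outcomes| = 4

thr0.a=0 thr0.b=0
thr0.a=0 thr0.b=2
thr0.a=2 thr0.b=0
thr0.a=2 thr0.b=2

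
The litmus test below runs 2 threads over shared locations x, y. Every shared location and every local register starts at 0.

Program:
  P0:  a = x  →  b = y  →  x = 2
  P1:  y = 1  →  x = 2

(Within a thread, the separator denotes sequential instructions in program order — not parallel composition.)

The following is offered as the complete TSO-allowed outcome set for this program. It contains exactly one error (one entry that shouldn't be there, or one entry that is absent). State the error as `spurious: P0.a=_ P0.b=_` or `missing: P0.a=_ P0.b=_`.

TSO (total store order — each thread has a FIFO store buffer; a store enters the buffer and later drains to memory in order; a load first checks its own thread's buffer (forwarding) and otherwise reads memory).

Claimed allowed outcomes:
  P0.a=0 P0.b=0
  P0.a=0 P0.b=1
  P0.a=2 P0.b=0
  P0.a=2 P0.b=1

outcome vector order: (P0.a,P0.b)
TSO: 3 outcomes — {<0 0> <0 1> <2 1>}
claimed∖TSO = {<2 0>}

spurious: P0.a=2 P0.b=0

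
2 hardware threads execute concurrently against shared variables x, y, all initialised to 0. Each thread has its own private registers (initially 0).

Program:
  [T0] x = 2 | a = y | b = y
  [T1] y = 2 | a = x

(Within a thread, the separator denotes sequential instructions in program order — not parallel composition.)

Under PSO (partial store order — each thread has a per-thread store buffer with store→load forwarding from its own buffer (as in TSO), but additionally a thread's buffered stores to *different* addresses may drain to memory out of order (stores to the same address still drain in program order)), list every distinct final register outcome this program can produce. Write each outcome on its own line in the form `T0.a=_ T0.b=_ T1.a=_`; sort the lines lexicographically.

outcome vector order: (T0.a,T0.b,T1.a)
|PSO outcomes| = 6

T0.a=0 T0.b=0 T1.a=0
T0.a=0 T0.b=0 T1.a=2
T0.a=0 T0.b=2 T1.a=0
T0.a=0 T0.b=2 T1.a=2
T0.a=2 T0.b=2 T1.a=0
T0.a=2 T0.b=2 T1.a=2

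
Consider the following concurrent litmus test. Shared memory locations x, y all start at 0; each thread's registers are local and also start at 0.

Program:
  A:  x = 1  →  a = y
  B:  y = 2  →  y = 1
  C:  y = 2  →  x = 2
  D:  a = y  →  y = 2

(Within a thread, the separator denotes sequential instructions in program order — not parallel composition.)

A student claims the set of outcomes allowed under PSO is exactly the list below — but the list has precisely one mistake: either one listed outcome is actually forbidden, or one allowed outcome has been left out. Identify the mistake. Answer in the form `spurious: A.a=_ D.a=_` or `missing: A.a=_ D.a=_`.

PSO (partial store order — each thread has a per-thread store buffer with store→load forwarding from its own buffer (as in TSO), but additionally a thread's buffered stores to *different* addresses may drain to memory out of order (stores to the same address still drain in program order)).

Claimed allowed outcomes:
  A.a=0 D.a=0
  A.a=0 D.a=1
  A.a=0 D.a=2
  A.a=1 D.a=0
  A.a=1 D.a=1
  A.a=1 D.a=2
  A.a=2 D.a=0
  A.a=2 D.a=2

outcome vector order: (A.a,D.a)
PSO (9): (0,0) (0,1) (0,2) (1,0) (1,1) (1,2) (2,0) (2,1) (2,2)
PSO∖claimed = {(2,1)}

missing: A.a=2 D.a=1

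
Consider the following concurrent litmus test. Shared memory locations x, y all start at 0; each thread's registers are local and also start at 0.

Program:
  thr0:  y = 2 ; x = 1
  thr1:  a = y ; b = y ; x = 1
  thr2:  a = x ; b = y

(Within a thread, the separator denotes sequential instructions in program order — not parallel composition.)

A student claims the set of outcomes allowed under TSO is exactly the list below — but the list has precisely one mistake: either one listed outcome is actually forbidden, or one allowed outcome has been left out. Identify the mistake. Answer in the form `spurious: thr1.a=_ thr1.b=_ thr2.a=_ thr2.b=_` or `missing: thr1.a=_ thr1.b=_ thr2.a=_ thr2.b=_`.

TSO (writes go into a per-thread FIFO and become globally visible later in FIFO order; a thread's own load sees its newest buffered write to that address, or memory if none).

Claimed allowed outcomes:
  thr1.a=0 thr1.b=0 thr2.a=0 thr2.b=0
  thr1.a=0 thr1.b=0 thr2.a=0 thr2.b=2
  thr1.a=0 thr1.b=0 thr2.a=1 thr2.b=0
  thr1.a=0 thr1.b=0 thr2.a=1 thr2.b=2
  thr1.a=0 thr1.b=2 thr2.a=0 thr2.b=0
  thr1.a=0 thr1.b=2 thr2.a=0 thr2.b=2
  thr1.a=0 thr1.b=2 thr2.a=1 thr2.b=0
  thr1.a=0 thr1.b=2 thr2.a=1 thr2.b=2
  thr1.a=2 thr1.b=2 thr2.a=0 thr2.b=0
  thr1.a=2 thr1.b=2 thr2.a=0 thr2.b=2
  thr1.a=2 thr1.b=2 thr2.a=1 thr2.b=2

spurious: thr1.a=0 thr1.b=2 thr2.a=1 thr2.b=0

outcome vector order: (thr1.a,thr1.b,thr2.a,thr2.b)
under TSO → <0 0 0 0> <0 0 0 2> <0 0 1 0> <0 0 1 2> <0 2 0 0> <0 2 0 2> <0 2 1 2> <2 2 0 0> <2 2 0 2> <2 2 1 2>
claimed∖TSO = {<0 2 1 0>}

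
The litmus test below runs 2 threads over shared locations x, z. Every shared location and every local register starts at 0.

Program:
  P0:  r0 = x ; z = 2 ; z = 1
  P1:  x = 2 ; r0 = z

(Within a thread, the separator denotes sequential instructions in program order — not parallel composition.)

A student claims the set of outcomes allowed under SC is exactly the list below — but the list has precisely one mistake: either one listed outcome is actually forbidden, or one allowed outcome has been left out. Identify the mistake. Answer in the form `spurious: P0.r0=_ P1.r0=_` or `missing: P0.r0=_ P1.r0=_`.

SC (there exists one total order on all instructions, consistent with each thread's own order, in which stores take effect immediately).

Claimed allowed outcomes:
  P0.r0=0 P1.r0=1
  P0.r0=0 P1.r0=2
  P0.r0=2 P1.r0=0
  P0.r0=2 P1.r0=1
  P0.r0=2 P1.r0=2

missing: P0.r0=0 P1.r0=0

outcome vector order: (P0.r0,P1.r0)
under SC → 0/0, 0/1, 0/2, 2/0, 2/1, 2/2
SC∖claimed = {0/0}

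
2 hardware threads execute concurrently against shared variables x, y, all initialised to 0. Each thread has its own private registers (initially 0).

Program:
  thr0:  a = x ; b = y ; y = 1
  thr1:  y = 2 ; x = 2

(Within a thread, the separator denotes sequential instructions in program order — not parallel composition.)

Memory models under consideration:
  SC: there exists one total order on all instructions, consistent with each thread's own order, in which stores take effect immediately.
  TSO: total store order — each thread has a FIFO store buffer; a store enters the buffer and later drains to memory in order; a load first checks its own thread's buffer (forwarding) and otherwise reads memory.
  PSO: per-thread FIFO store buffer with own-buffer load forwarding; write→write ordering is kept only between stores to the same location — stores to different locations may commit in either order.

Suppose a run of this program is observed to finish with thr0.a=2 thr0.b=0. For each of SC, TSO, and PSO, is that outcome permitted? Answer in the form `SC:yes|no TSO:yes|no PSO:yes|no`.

outcome vector order: (thr0.a,thr0.b)
[SC] allowed = {0/0, 0/2, 2/2}
[TSO] allowed = {0/0, 0/2, 2/2}
[PSO] allowed = {0/0, 0/2, 2/0, 2/2}
target 2/0 ∈ {PSO}

SC:no TSO:no PSO:yes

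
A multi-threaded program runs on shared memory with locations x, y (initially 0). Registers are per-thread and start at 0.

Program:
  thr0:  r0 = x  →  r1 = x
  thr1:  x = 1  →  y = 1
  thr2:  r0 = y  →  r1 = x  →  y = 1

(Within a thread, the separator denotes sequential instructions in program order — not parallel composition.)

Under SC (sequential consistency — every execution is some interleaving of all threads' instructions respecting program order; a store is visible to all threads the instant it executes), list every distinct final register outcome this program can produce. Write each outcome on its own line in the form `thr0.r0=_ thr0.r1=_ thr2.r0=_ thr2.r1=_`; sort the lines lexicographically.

outcome vector order: (thr0.r0,thr0.r1,thr2.r0,thr2.r1)
|SC outcomes| = 9

thr0.r0=0 thr0.r1=0 thr2.r0=0 thr2.r1=0
thr0.r0=0 thr0.r1=0 thr2.r0=0 thr2.r1=1
thr0.r0=0 thr0.r1=0 thr2.r0=1 thr2.r1=1
thr0.r0=0 thr0.r1=1 thr2.r0=0 thr2.r1=0
thr0.r0=0 thr0.r1=1 thr2.r0=0 thr2.r1=1
thr0.r0=0 thr0.r1=1 thr2.r0=1 thr2.r1=1
thr0.r0=1 thr0.r1=1 thr2.r0=0 thr2.r1=0
thr0.r0=1 thr0.r1=1 thr2.r0=0 thr2.r1=1
thr0.r0=1 thr0.r1=1 thr2.r0=1 thr2.r1=1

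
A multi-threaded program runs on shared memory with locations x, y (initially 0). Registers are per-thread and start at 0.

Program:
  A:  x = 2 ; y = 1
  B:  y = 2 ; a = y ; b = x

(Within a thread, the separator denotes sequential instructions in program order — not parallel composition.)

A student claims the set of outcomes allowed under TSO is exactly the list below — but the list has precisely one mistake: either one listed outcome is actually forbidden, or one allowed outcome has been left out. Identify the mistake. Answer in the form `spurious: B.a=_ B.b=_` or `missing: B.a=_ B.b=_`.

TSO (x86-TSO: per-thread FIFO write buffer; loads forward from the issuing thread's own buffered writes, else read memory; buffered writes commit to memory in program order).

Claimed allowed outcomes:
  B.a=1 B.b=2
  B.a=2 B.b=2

missing: B.a=2 B.b=0

outcome vector order: (B.a,B.b)
[TSO] allowed = {12 20 22}
TSO∖claimed = {20}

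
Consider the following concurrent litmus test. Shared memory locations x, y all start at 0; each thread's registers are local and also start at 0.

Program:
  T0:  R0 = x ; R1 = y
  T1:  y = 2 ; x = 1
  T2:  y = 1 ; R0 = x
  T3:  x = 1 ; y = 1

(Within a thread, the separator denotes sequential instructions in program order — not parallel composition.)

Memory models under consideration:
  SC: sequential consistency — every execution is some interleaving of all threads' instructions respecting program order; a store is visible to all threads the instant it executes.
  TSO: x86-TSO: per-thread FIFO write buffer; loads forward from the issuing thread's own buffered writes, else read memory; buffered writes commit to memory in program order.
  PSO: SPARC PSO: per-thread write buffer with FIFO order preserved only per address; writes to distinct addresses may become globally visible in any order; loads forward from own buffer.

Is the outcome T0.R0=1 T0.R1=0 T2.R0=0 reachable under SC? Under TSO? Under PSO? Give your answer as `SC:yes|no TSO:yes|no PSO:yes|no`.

outcome vector order: (T0.R0,T0.R1,T2.R0)
under SC → (0,0,0), (0,0,1), (0,1,0), (0,1,1), (0,2,0), (0,2,1), (1,0,1), (1,1,0), (1,1,1), (1,2,0), (1,2,1)
under TSO → (0,0,0), (0,0,1), (0,1,0), (0,1,1), (0,2,0), (0,2,1), (1,0,0), (1,0,1), (1,1,0), (1,1,1), (1,2,0), (1,2,1)
under PSO → (0,0,0), (0,0,1), (0,1,0), (0,1,1), (0,2,0), (0,2,1), (1,0,0), (1,0,1), (1,1,0), (1,1,1), (1,2,0), (1,2,1)
target (1,0,0) ∈ {TSO,PSO}

SC:no TSO:yes PSO:yes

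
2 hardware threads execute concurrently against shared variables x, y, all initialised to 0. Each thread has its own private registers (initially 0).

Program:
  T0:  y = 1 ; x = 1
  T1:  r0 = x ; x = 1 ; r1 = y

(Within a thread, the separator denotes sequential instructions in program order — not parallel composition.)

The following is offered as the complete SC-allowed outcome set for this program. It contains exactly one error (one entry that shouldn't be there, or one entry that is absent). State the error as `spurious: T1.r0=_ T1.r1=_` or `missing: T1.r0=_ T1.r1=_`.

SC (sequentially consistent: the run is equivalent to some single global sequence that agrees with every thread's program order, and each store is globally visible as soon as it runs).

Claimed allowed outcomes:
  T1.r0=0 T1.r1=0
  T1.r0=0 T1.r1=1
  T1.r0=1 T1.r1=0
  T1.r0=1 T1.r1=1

outcome vector order: (T1.r0,T1.r1)
SC (3): (0,0), (0,1), (1,1)
claimed∖SC = {(1,0)}

spurious: T1.r0=1 T1.r1=0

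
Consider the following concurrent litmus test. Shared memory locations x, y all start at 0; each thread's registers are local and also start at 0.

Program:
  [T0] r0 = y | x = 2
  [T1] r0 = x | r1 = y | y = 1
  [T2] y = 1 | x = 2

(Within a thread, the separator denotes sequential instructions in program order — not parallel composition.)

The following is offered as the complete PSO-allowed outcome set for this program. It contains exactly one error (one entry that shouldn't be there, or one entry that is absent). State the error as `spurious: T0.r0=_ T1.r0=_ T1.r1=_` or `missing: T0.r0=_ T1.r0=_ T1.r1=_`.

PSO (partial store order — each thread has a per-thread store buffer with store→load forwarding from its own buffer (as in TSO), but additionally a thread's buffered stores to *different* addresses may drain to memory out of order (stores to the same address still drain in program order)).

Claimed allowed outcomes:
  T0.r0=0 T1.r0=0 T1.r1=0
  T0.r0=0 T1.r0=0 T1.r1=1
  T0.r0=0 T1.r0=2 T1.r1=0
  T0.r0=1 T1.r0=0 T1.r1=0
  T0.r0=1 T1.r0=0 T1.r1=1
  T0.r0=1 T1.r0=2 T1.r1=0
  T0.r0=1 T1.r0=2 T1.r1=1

outcome vector order: (T0.r0,T1.r0,T1.r1)
[PSO] allowed = {0/0/0; 0/0/1; 0/2/0; 0/2/1; 1/0/0; 1/0/1; 1/2/0; 1/2/1}
PSO∖claimed = {0/2/1}

missing: T0.r0=0 T1.r0=2 T1.r1=1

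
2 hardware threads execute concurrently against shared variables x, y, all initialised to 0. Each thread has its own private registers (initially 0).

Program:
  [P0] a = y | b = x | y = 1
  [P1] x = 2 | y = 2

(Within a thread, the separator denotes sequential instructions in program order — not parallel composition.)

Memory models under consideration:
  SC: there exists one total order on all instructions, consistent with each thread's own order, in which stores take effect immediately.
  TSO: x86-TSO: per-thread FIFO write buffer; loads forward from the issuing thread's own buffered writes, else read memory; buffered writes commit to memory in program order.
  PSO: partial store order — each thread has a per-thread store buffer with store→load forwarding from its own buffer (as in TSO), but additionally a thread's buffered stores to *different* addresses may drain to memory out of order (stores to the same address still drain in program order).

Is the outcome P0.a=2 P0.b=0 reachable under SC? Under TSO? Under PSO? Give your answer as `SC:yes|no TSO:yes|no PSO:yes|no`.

SC:no TSO:no PSO:yes

outcome vector order: (P0.a,P0.b)
under SC → 0/0; 0/2; 2/2
under TSO → 0/0; 0/2; 2/2
under PSO → 0/0; 0/2; 2/0; 2/2
target 2/0 ∈ {PSO}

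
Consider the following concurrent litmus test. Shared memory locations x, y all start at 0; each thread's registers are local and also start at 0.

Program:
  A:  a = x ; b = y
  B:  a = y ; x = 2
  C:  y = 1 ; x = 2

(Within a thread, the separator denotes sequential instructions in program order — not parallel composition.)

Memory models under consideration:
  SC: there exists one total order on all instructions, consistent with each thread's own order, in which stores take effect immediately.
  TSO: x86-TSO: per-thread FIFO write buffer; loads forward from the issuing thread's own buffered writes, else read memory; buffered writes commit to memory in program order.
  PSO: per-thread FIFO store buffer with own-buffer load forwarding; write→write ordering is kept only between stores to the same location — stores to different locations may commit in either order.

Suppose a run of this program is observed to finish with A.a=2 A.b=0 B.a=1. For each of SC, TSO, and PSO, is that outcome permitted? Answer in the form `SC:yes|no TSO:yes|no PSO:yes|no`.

SC:no TSO:no PSO:yes

outcome vector order: (A.a,A.b,B.a)
[SC] allowed = {(0,0,0); (0,0,1); (0,1,0); (0,1,1); (2,0,0); (2,1,0); (2,1,1)}
[TSO] allowed = {(0,0,0); (0,0,1); (0,1,0); (0,1,1); (2,0,0); (2,1,0); (2,1,1)}
[PSO] allowed = {(0,0,0); (0,0,1); (0,1,0); (0,1,1); (2,0,0); (2,0,1); (2,1,0); (2,1,1)}
target (2,0,1) ∈ {PSO}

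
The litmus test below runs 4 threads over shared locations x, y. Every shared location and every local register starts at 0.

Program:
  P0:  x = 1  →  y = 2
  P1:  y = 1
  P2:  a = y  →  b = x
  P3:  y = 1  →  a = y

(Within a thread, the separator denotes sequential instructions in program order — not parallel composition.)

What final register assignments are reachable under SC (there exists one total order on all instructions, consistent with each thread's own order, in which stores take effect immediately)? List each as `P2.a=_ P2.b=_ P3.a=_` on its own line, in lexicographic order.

P2.a=0 P2.b=0 P3.a=1
P2.a=0 P2.b=0 P3.a=2
P2.a=0 P2.b=1 P3.a=1
P2.a=0 P2.b=1 P3.a=2
P2.a=1 P2.b=0 P3.a=1
P2.a=1 P2.b=0 P3.a=2
P2.a=1 P2.b=1 P3.a=1
P2.a=1 P2.b=1 P3.a=2
P2.a=2 P2.b=1 P3.a=1
P2.a=2 P2.b=1 P3.a=2

outcome vector order: (P2.a,P2.b,P3.a)
|SC outcomes| = 10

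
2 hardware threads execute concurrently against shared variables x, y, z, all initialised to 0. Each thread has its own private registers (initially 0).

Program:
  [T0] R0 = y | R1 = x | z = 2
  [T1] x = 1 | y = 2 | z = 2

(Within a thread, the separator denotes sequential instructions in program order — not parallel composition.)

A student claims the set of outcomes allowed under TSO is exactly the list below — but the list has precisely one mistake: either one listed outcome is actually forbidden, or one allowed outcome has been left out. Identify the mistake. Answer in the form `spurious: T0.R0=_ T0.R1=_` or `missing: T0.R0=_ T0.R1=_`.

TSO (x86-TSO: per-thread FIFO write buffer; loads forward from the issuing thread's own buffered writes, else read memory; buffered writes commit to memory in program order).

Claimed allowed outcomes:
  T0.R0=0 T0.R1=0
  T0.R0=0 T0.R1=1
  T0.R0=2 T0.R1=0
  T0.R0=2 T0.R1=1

spurious: T0.R0=2 T0.R1=0

outcome vector order: (T0.R0,T0.R1)
TSO (3): 00 01 21
claimed∖TSO = {20}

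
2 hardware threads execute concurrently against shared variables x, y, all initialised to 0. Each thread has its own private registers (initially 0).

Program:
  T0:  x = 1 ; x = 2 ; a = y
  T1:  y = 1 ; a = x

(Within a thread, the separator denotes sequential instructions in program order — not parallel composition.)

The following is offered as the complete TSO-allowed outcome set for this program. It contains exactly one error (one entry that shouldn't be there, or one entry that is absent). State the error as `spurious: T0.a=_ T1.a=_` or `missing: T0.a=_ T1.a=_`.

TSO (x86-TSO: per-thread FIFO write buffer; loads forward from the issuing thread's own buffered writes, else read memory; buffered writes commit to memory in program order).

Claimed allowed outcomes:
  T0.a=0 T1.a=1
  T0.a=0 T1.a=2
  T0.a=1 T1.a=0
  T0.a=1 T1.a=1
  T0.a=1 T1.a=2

missing: T0.a=0 T1.a=0

outcome vector order: (T0.a,T1.a)
under TSO → (0,0); (0,1); (0,2); (1,0); (1,1); (1,2)
TSO∖claimed = {(0,0)}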